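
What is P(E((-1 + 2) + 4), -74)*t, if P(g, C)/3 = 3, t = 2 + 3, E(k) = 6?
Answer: 45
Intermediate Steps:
t = 5
P(g, C) = 9 (P(g, C) = 3*3 = 9)
P(E((-1 + 2) + 4), -74)*t = 9*5 = 45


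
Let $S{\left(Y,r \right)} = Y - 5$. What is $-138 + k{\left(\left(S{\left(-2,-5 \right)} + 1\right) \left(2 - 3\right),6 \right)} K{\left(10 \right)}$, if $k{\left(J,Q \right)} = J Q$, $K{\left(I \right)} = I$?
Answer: $222$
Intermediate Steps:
$S{\left(Y,r \right)} = -5 + Y$ ($S{\left(Y,r \right)} = Y - 5 = -5 + Y$)
$-138 + k{\left(\left(S{\left(-2,-5 \right)} + 1\right) \left(2 - 3\right),6 \right)} K{\left(10 \right)} = -138 + \left(\left(-5 - 2\right) + 1\right) \left(2 - 3\right) 6 \cdot 10 = -138 + \left(-7 + 1\right) \left(-1\right) 6 \cdot 10 = -138 + \left(-6\right) \left(-1\right) 6 \cdot 10 = -138 + 6 \cdot 6 \cdot 10 = -138 + 36 \cdot 10 = -138 + 360 = 222$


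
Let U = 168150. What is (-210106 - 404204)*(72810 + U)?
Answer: -148024137600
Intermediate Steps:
(-210106 - 404204)*(72810 + U) = (-210106 - 404204)*(72810 + 168150) = -614310*240960 = -148024137600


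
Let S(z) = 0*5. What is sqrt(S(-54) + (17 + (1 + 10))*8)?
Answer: 4*sqrt(14) ≈ 14.967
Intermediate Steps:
S(z) = 0
sqrt(S(-54) + (17 + (1 + 10))*8) = sqrt(0 + (17 + (1 + 10))*8) = sqrt(0 + (17 + 11)*8) = sqrt(0 + 28*8) = sqrt(0 + 224) = sqrt(224) = 4*sqrt(14)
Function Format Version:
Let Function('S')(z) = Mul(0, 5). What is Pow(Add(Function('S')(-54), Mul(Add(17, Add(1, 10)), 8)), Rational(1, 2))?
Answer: Mul(4, Pow(14, Rational(1, 2))) ≈ 14.967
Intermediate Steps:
Function('S')(z) = 0
Pow(Add(Function('S')(-54), Mul(Add(17, Add(1, 10)), 8)), Rational(1, 2)) = Pow(Add(0, Mul(Add(17, Add(1, 10)), 8)), Rational(1, 2)) = Pow(Add(0, Mul(Add(17, 11), 8)), Rational(1, 2)) = Pow(Add(0, Mul(28, 8)), Rational(1, 2)) = Pow(Add(0, 224), Rational(1, 2)) = Pow(224, Rational(1, 2)) = Mul(4, Pow(14, Rational(1, 2)))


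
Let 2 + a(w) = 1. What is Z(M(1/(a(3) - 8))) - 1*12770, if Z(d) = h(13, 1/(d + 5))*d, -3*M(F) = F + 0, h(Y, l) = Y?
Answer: -344777/27 ≈ -12770.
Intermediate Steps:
a(w) = -1 (a(w) = -2 + 1 = -1)
M(F) = -F/3 (M(F) = -(F + 0)/3 = -F/3)
Z(d) = 13*d
Z(M(1/(a(3) - 8))) - 1*12770 = 13*(-1/(3*(-1 - 8))) - 1*12770 = 13*(-⅓/(-9)) - 12770 = 13*(-⅓*(-⅑)) - 12770 = 13*(1/27) - 12770 = 13/27 - 12770 = -344777/27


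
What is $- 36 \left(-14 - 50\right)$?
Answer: $2304$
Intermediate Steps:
$- 36 \left(-14 - 50\right) = \left(-36\right) \left(-64\right) = 2304$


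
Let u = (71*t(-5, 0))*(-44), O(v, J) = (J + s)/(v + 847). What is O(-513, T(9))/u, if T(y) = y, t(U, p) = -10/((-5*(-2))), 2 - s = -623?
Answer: 317/521708 ≈ 0.00060762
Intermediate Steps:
s = 625 (s = 2 - 1*(-623) = 2 + 623 = 625)
t(U, p) = -1 (t(U, p) = -10/10 = -10*⅒ = -1)
O(v, J) = (625 + J)/(847 + v) (O(v, J) = (J + 625)/(v + 847) = (625 + J)/(847 + v))
u = 3124 (u = (71*(-1))*(-44) = -71*(-44) = 3124)
O(-513, T(9))/u = ((625 + 9)/(847 - 513))/3124 = (634/334)*(1/3124) = ((1/334)*634)*(1/3124) = (317/167)*(1/3124) = 317/521708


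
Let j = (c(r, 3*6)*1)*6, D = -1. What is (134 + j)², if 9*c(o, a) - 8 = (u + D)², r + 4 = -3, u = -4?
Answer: 24336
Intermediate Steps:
r = -7 (r = -4 - 3 = -7)
c(o, a) = 11/3 (c(o, a) = 8/9 + (-4 - 1)²/9 = 8/9 + (⅑)*(-5)² = 8/9 + (⅑)*25 = 8/9 + 25/9 = 11/3)
j = 22 (j = ((11/3)*1)*6 = (11/3)*6 = 22)
(134 + j)² = (134 + 22)² = 156² = 24336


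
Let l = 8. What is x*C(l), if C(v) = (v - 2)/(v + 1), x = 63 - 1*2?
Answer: 122/3 ≈ 40.667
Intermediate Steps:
x = 61 (x = 63 - 2 = 61)
C(v) = (-2 + v)/(1 + v)
x*C(l) = 61*((-2 + 8)/(1 + 8)) = 61*(6/9) = 61*((1/9)*6) = 61*(2/3) = 122/3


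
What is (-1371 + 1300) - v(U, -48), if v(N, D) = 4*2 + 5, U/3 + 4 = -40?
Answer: -84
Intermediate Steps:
U = -132 (U = -12 + 3*(-40) = -12 - 120 = -132)
v(N, D) = 13 (v(N, D) = 8 + 5 = 13)
(-1371 + 1300) - v(U, -48) = (-1371 + 1300) - 1*13 = -71 - 13 = -84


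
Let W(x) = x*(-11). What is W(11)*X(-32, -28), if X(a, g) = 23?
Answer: -2783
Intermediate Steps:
W(x) = -11*x
W(11)*X(-32, -28) = -11*11*23 = -121*23 = -2783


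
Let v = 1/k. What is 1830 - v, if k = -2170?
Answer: 3971101/2170 ≈ 1830.0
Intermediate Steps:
v = -1/2170 (v = 1/(-2170) = -1/2170 ≈ -0.00046083)
1830 - v = 1830 - 1*(-1/2170) = 1830 + 1/2170 = 3971101/2170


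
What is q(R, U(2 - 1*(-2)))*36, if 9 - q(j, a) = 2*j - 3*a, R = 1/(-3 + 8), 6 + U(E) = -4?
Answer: -3852/5 ≈ -770.40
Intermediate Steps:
U(E) = -10 (U(E) = -6 - 4 = -10)
R = ⅕ (R = 1/5 = ⅕ ≈ 0.20000)
q(j, a) = 9 - 2*j + 3*a (q(j, a) = 9 - (2*j - 3*a) = 9 - (-3*a + 2*j) = 9 + (-2*j + 3*a) = 9 - 2*j + 3*a)
q(R, U(2 - 1*(-2)))*36 = (9 - 2*⅕ + 3*(-10))*36 = (9 - ⅖ - 30)*36 = -107/5*36 = -3852/5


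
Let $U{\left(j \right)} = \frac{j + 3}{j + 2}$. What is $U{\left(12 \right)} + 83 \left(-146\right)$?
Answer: $- \frac{169637}{14} \approx -12117.0$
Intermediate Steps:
$U{\left(j \right)} = \frac{3 + j}{2 + j}$
$U{\left(12 \right)} + 83 \left(-146\right) = \frac{3 + 12}{2 + 12} + 83 \left(-146\right) = \frac{1}{14} \cdot 15 - 12118 = \frac{15}{14} - 12118 = - \frac{169637}{14}$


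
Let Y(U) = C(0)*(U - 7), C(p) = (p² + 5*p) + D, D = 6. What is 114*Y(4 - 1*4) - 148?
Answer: -4936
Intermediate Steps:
C(p) = 6 + p² + 5*p (C(p) = (p² + 5*p) + 6 = 6 + p² + 5*p)
Y(U) = -42 + 6*U (Y(U) = (6 + 0² + 5*0)*(U - 7) = (6 + 0 + 0)*(-7 + U) = 6*(-7 + U) = -42 + 6*U)
114*Y(4 - 1*4) - 148 = 114*(-42 + 6*(4 - 1*4)) - 148 = 114*(-42 + 6*(4 - 4)) - 148 = 114*(-42 + 6*0) - 148 = 114*(-42 + 0) - 148 = 114*(-42) - 148 = -4788 - 148 = -4936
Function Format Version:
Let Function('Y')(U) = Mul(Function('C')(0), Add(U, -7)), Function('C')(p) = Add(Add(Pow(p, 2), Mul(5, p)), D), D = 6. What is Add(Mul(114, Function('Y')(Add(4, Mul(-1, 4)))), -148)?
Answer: -4936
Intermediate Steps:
Function('C')(p) = Add(6, Pow(p, 2), Mul(5, p)) (Function('C')(p) = Add(Add(Pow(p, 2), Mul(5, p)), 6) = Add(6, Pow(p, 2), Mul(5, p)))
Function('Y')(U) = Add(-42, Mul(6, U)) (Function('Y')(U) = Mul(Add(6, Pow(0, 2), Mul(5, 0)), Add(U, -7)) = Mul(Add(6, 0, 0), Add(-7, U)) = Mul(6, Add(-7, U)) = Add(-42, Mul(6, U)))
Add(Mul(114, Function('Y')(Add(4, Mul(-1, 4)))), -148) = Add(Mul(114, Add(-42, Mul(6, Add(4, Mul(-1, 4))))), -148) = Add(Mul(114, Add(-42, Mul(6, Add(4, -4)))), -148) = Add(Mul(114, Add(-42, Mul(6, 0))), -148) = Add(Mul(114, Add(-42, 0)), -148) = Add(Mul(114, -42), -148) = Add(-4788, -148) = -4936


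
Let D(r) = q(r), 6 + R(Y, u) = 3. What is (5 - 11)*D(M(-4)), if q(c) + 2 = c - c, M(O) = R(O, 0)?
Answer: 12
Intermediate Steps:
R(Y, u) = -3 (R(Y, u) = -6 + 3 = -3)
M(O) = -3
q(c) = -2 (q(c) = -2 + (c - c) = -2 + 0 = -2)
D(r) = -2
(5 - 11)*D(M(-4)) = (5 - 11)*(-2) = -6*(-2) = 12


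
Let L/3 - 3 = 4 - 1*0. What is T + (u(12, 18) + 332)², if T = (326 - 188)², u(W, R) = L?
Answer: 143653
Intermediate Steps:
L = 21 (L = 9 + 3*(4 - 1*0) = 9 + 3*(4 + 0) = 9 + 3*4 = 9 + 12 = 21)
u(W, R) = 21
T = 19044 (T = 138² = 19044)
T + (u(12, 18) + 332)² = 19044 + (21 + 332)² = 19044 + 353² = 19044 + 124609 = 143653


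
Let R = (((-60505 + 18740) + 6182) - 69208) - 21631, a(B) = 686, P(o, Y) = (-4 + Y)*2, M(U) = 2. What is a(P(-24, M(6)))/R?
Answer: -343/63211 ≈ -0.0054263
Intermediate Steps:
P(o, Y) = -8 + 2*Y
R = -126422 (R = ((-41765 + 6182) - 69208) - 21631 = (-35583 - 69208) - 21631 = -104791 - 21631 = -126422)
a(P(-24, M(6)))/R = 686/(-126422) = 686*(-1/126422) = -343/63211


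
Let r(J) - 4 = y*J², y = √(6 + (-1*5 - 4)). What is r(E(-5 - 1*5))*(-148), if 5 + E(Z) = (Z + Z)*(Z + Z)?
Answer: -592 - 23091700*I*√3 ≈ -592.0 - 3.9996e+7*I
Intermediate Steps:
E(Z) = -5 + 4*Z² (E(Z) = -5 + (Z + Z)*(Z + Z) = -5 + (2*Z)*(2*Z) = -5 + 4*Z²)
y = I*√3 (y = √(6 + (-5 - 4)) = √(6 - 9) = √(-3) = I*√3 ≈ 1.732*I)
r(J) = 4 + I*√3*J² (r(J) = 4 + (I*√3)*J² = 4 + I*√3*J²)
r(E(-5 - 1*5))*(-148) = (4 + I*√3*(-5 + 4*(-5 - 1*5)²)²)*(-148) = (4 + I*√3*(-5 + 4*(-5 - 5)²)²)*(-148) = (4 + I*√3*(-5 + 4*(-10)²)²)*(-148) = (4 + I*√3*(-5 + 4*100)²)*(-148) = (4 + I*√3*(-5 + 400)²)*(-148) = (4 + I*√3*395²)*(-148) = (4 + I*√3*156025)*(-148) = (4 + 156025*I*√3)*(-148) = -592 - 23091700*I*√3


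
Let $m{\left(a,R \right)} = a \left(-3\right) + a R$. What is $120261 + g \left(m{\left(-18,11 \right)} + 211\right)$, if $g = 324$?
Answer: $141969$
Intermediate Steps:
$m{\left(a,R \right)} = - 3 a + R a$
$120261 + g \left(m{\left(-18,11 \right)} + 211\right) = 120261 + 324 \left(- 18 \left(-3 + 11\right) + 211\right) = 120261 + 324 \left(\left(-18\right) 8 + 211\right) = 120261 + 324 \left(-144 + 211\right) = 120261 + 324 \cdot 67 = 120261 + 21708 = 141969$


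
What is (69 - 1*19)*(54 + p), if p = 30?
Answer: 4200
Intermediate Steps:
(69 - 1*19)*(54 + p) = (69 - 1*19)*(54 + 30) = (69 - 19)*84 = 50*84 = 4200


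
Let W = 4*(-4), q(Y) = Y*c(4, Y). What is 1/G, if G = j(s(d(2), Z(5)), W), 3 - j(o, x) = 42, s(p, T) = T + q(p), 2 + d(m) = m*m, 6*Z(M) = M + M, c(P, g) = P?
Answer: -1/39 ≈ -0.025641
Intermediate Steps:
Z(M) = M/3 (Z(M) = (M + M)/6 = (2*M)/6 = M/3)
q(Y) = 4*Y (q(Y) = Y*4 = 4*Y)
d(m) = -2 + m² (d(m) = -2 + m*m = -2 + m²)
s(p, T) = T + 4*p
W = -16
j(o, x) = -39 (j(o, x) = 3 - 1*42 = 3 - 42 = -39)
G = -39
1/G = 1/(-39) = -1/39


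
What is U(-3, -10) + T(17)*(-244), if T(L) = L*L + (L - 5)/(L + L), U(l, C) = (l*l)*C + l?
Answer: -1201817/17 ≈ -70695.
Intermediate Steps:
U(l, C) = l + C*l**2 (U(l, C) = l**2*C + l = C*l**2 + l = l + C*l**2)
T(L) = L**2 + (-5 + L)/(2*L) (T(L) = L**2 + (-5 + L)/((2*L)) = L**2 + (-5 + L)*(1/(2*L)) = L**2 + (-5 + L)/(2*L))
U(-3, -10) + T(17)*(-244) = -3*(1 - 10*(-3)) + ((1/2)*(-5 + 17 + 2*17**3)/17)*(-244) = -3*(1 + 30) + ((1/2)*(1/17)*(-5 + 17 + 2*4913))*(-244) = -3*31 + ((1/2)*(1/17)*(-5 + 17 + 9826))*(-244) = -93 + ((1/2)*(1/17)*9838)*(-244) = -93 + (4919/17)*(-244) = -93 - 1200236/17 = -1201817/17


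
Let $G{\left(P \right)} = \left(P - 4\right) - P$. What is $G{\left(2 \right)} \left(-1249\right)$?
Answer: $4996$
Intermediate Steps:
$G{\left(P \right)} = -4$ ($G{\left(P \right)} = \left(P - 4\right) - P = \left(-4 + P\right) - P = -4$)
$G{\left(2 \right)} \left(-1249\right) = \left(-4\right) \left(-1249\right) = 4996$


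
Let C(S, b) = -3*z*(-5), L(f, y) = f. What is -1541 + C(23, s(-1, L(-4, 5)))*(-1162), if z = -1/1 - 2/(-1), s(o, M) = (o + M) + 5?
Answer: -18971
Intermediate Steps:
s(o, M) = 5 + M + o (s(o, M) = (M + o) + 5 = 5 + M + o)
z = 1 (z = -1*1 - 2*(-1) = -1 + 2 = 1)
C(S, b) = 15 (C(S, b) = -3*1*(-5) = -3*(-5) = 15)
-1541 + C(23, s(-1, L(-4, 5)))*(-1162) = -1541 + 15*(-1162) = -1541 - 17430 = -18971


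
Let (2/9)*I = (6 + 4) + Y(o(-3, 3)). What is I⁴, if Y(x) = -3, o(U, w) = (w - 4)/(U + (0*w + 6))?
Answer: 15752961/16 ≈ 9.8456e+5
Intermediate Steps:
o(U, w) = (-4 + w)/(6 + U) (o(U, w) = (-4 + w)/(U + (0 + 6)) = (-4 + w)/(U + 6) = (-4 + w)/(6 + U))
I = 63/2 (I = 9*((6 + 4) - 3)/2 = 9*(10 - 3)/2 = (9/2)*7 = 63/2 ≈ 31.500)
I⁴ = (63/2)⁴ = 15752961/16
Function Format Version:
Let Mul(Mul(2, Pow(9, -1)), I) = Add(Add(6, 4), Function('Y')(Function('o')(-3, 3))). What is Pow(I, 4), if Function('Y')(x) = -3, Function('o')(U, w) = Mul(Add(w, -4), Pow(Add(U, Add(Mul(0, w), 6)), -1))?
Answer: Rational(15752961, 16) ≈ 9.8456e+5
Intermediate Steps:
Function('o')(U, w) = Mul(Pow(Add(6, U), -1), Add(-4, w)) (Function('o')(U, w) = Mul(Add(-4, w), Pow(Add(U, Add(0, 6)), -1)) = Mul(Add(-4, w), Pow(Add(U, 6), -1)) = Mul(Add(-4, w), Pow(Add(6, U), -1)) = Mul(Pow(Add(6, U), -1), Add(-4, w)))
I = Rational(63, 2) (I = Mul(Rational(9, 2), Add(Add(6, 4), -3)) = Mul(Rational(9, 2), Add(10, -3)) = Mul(Rational(9, 2), 7) = Rational(63, 2) ≈ 31.500)
Pow(I, 4) = Pow(Rational(63, 2), 4) = Rational(15752961, 16)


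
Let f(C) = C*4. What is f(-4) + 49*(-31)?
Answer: -1535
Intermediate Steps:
f(C) = 4*C
f(-4) + 49*(-31) = 4*(-4) + 49*(-31) = -16 - 1519 = -1535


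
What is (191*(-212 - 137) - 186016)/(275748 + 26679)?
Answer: -28075/33603 ≈ -0.83549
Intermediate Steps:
(191*(-212 - 137) - 186016)/(275748 + 26679) = (191*(-349) - 186016)/302427 = (-66659 - 186016)*(1/302427) = -252675*1/302427 = -28075/33603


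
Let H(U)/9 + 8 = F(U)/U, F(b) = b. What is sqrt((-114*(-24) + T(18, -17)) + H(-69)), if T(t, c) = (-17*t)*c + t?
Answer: 3*sqrt(877) ≈ 88.843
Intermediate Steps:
T(t, c) = t - 17*c*t (T(t, c) = -17*c*t + t = t - 17*c*t)
H(U) = -63 (H(U) = -72 + 9*(U/U) = -72 + 9*1 = -72 + 9 = -63)
sqrt((-114*(-24) + T(18, -17)) + H(-69)) = sqrt((-114*(-24) + 18*(1 - 17*(-17))) - 63) = sqrt((2736 + 18*(1 + 289)) - 63) = sqrt((2736 + 18*290) - 63) = sqrt((2736 + 5220) - 63) = sqrt(7956 - 63) = sqrt(7893) = 3*sqrt(877)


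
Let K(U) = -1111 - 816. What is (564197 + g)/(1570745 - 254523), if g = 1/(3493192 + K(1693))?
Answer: 984880619603/2297639900415 ≈ 0.42865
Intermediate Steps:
K(U) = -1927
g = 1/3491265 (g = 1/(3493192 - 1927) = 1/3491265 ≈ 2.8643e-7)
(564197 + g)/(1570745 - 254523) = (564197 + 1/3491265)/(1570745 - 254523) = (1969761239206/3491265)/1316222 = (1969761239206/3491265)*(1/1316222) = 984880619603/2297639900415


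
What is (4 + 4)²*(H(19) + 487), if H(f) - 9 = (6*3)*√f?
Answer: 31744 + 1152*√19 ≈ 36765.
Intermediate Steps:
H(f) = 9 + 18*√f (H(f) = 9 + (6*3)*√f = 9 + 18*√f)
(4 + 4)²*(H(19) + 487) = (4 + 4)²*((9 + 18*√19) + 487) = 8²*(496 + 18*√19) = 64*(496 + 18*√19) = 31744 + 1152*√19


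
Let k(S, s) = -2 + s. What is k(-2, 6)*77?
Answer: 308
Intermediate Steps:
k(-2, 6)*77 = (-2 + 6)*77 = 4*77 = 308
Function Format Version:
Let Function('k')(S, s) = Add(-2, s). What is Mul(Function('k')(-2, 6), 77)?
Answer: 308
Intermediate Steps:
Mul(Function('k')(-2, 6), 77) = Mul(Add(-2, 6), 77) = Mul(4, 77) = 308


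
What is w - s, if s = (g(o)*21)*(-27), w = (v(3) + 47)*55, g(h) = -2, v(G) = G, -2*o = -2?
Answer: 1616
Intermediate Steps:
o = 1 (o = -1/2*(-2) = 1)
w = 2750 (w = (3 + 47)*55 = 50*55 = 2750)
s = 1134 (s = -2*21*(-27) = -42*(-27) = 1134)
w - s = 2750 - 1*1134 = 2750 - 1134 = 1616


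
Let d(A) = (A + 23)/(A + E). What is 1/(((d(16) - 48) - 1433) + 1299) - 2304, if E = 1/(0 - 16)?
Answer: -35163733/15262 ≈ -2304.0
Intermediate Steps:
E = -1/16 (E = 1/(-16) = -1/16 ≈ -0.062500)
d(A) = (23 + A)/(-1/16 + A) (d(A) = (A + 23)/(A - 1/16) = (23 + A)/(-1/16 + A))
1/(((d(16) - 48) - 1433) + 1299) - 2304 = 1/(((16*(23 + 16)/(-1 + 16*16) - 48) - 1433) + 1299) - 2304 = 1/(((16*39/(-1 + 256) - 48) - 1433) + 1299) - 2304 = 1/(((16*39/255 - 48) - 1433) + 1299) - 2304 = 1/(((16*(1/255)*39 - 48) - 1433) + 1299) - 2304 = 1/(((208/85 - 48) - 1433) + 1299) - 2304 = 1/((-3872/85 - 1433) + 1299) - 2304 = 1/(-125677/85 + 1299) - 2304 = 1/(-15262/85) - 2304 = -85/15262 - 2304 = -35163733/15262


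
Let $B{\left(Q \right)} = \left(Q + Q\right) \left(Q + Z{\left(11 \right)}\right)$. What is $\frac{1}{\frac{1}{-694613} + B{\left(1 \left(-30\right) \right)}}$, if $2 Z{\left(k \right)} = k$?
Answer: $\frac{694613}{1021081109} \approx 0.00068027$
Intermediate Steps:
$Z{\left(k \right)} = \frac{k}{2}$
$B{\left(Q \right)} = 2 Q \left(\frac{11}{2} + Q\right)$ ($B{\left(Q \right)} = \left(Q + Q\right) \left(Q + \frac{1}{2} \cdot 11\right) = 2 Q \left(Q + \frac{11}{2}\right) = 2 Q \left(\frac{11}{2} + Q\right)$)
$\frac{1}{\frac{1}{-694613} + B{\left(1 \left(-30\right) \right)}} = \frac{1}{\frac{1}{-694613} + 1 \left(-30\right) \left(11 + 2 \cdot 1 \left(-30\right)\right)} = \frac{1}{- \frac{1}{694613} - 30 \left(11 + 2 \left(-30\right)\right)} = \frac{1}{- \frac{1}{694613} - 30 \left(11 - 60\right)} = \frac{1}{- \frac{1}{694613} - -1470} = \frac{1}{- \frac{1}{694613} + 1470} = \frac{1}{\frac{1021081109}{694613}} = \frac{694613}{1021081109}$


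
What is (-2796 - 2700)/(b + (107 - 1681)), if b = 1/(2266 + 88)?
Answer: 4312528/1235065 ≈ 3.4917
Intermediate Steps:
b = 1/2354 ≈ 0.00042481
(-2796 - 2700)/(b + (107 - 1681)) = (-2796 - 2700)/(1/2354 + (107 - 1681)) = -5496/(1/2354 - 1574) = -5496/(-3705195/2354) = -5496*(-2354/3705195) = 4312528/1235065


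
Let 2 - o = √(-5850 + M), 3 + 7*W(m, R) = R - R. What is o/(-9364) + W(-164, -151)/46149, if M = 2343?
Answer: -112363/504162442 + I*√3507/9364 ≈ -0.00022287 + 0.0063242*I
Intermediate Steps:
W(m, R) = -3/7 (W(m, R) = -3/7 + (R - R)/7 = -3/7 + (⅐)*0 = -3/7 + 0 = -3/7)
o = 2 - I*√3507 (o = 2 - √(-5850 + 2343) = 2 - √(-3507) = 2 - I*√3507 ≈ 2.0 - 59.22*I)
o/(-9364) + W(-164, -151)/46149 = (2 - I*√3507)/(-9364) - 3/7/46149 = (2 - I*√3507)*(-1/9364) - 3/7*1/46149 = (-1/4682 + I*√3507/9364) - 1/107681 = -112363/504162442 + I*√3507/9364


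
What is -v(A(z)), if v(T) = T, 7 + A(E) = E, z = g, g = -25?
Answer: 32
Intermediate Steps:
z = -25
A(E) = -7 + E
-v(A(z)) = -(-7 - 25) = -1*(-32) = 32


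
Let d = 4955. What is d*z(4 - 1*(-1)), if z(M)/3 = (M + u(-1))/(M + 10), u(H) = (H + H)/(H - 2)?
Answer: 16847/3 ≈ 5615.7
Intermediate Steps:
u(H) = 2*H/(-2 + H) (u(H) = (2*H)/(-2 + H) = 2*H/(-2 + H))
z(M) = 3*(2/3 + M)/(10 + M) (z(M) = 3*((M + 2*(-1)/(-2 - 1))/(M + 10)) = 3*((M + 2*(-1)/(-3))/(10 + M)) = 3*((M + 2*(-1)*(-1/3))/(10 + M)) = 3*((M + 2/3)/(10 + M)) = 3*((2/3 + M)/(10 + M)) = 3*(2/3 + M)/(10 + M))
d*z(4 - 1*(-1)) = 4955*((2 + 3*(4 - 1*(-1)))/(10 + (4 - 1*(-1)))) = 4955*((2 + 3*(4 + 1))/(10 + (4 + 1))) = 4955*((2 + 3*5)/(10 + 5)) = 4955*((2 + 15)/15) = 4955*((1/15)*17) = 4955*(17/15) = 16847/3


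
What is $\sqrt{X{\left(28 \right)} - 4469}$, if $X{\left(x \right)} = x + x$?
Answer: $i \sqrt{4413} \approx 66.43 i$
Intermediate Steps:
$X{\left(x \right)} = 2 x$
$\sqrt{X{\left(28 \right)} - 4469} = \sqrt{2 \cdot 28 - 4469} = \sqrt{56 - 4469} = \sqrt{-4413} = i \sqrt{4413}$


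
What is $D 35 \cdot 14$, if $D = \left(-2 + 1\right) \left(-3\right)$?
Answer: $1470$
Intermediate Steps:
$D = 3$ ($D = \left(-1\right) \left(-3\right) = 3$)
$D 35 \cdot 14 = 3 \cdot 35 \cdot 14 = 105 \cdot 14 = 1470$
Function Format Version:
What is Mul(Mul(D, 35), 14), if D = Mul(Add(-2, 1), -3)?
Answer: 1470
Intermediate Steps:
D = 3 (D = Mul(-1, -3) = 3)
Mul(Mul(D, 35), 14) = Mul(Mul(3, 35), 14) = Mul(105, 14) = 1470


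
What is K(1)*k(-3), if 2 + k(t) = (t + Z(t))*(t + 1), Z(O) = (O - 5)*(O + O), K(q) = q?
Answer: -92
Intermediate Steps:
Z(O) = 2*O*(-5 + O) (Z(O) = (-5 + O)*(2*O) = 2*O*(-5 + O))
k(t) = -2 + (1 + t)*(t + 2*t*(-5 + t)) (k(t) = -2 + (t + 2*t*(-5 + t))*(t + 1) = -2 + (t + 2*t*(-5 + t))*(1 + t) = -2 + (1 + t)*(t + 2*t*(-5 + t)))
K(1)*k(-3) = 1*(-2 - 9*(-3) - 7*(-3)**2 + 2*(-3)**3) = 1*(-2 + 27 - 7*9 + 2*(-27)) = 1*(-2 + 27 - 63 - 54) = 1*(-92) = -92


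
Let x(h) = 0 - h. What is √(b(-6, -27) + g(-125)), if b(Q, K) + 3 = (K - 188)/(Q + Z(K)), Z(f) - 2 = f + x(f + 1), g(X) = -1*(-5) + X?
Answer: 4*I*√5 ≈ 8.9443*I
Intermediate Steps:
g(X) = 5 + X
x(h) = -h
Z(f) = 1 (Z(f) = 2 + (f - (f + 1)) = 2 + (f - (1 + f)) = 2 + (f + (-1 - f)) = 2 - 1 = 1)
b(Q, K) = -3 + (-188 + K)/(1 + Q) (b(Q, K) = -3 + (K - 188)/(Q + 1) = -3 + (-188 + K)/(1 + Q))
√(b(-6, -27) + g(-125)) = √((-191 - 27 - 3*(-6))/(1 - 6) + (5 - 125)) = √((-191 - 27 + 18)/(-5) - 120) = √(-⅕*(-200) - 120) = √(40 - 120) = √(-80) = 4*I*√5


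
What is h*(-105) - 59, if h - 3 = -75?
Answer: 7501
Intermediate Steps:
h = -72 (h = 3 - 75 = -72)
h*(-105) - 59 = -72*(-105) - 59 = 7560 - 59 = 7501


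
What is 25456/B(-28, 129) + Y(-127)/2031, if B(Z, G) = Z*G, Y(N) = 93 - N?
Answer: -98656/14217 ≈ -6.9393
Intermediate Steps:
B(Z, G) = G*Z
25456/B(-28, 129) + Y(-127)/2031 = 25456/((129*(-28))) + (93 - 1*(-127))/2031 = 25456/(-3612) + (93 + 127)*(1/2031) = 25456*(-1/3612) + 220*(1/2031) = -148/21 + 220/2031 = -98656/14217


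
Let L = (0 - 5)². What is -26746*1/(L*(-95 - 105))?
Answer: 13373/2500 ≈ 5.3492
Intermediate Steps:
L = 25 (L = (-5)² = 25)
-26746*1/(L*(-95 - 105)) = -26746*1/(25*(-95 - 105)) = -26746/(25*(-200)) = -26746/(-5000) = -26746*(-1/5000) = 13373/2500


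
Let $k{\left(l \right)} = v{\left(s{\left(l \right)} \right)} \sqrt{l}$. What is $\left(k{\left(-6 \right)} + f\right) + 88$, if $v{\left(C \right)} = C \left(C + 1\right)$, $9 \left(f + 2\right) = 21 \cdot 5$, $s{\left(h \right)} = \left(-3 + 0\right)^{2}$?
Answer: $\frac{293}{3} + 90 i \sqrt{6} \approx 97.667 + 220.45 i$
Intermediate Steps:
$s{\left(h \right)} = 9$ ($s{\left(h \right)} = \left(-3\right)^{2} = 9$)
$f = \frac{29}{3}$ ($f = -2 + \frac{21 \cdot 5}{9} = -2 + \frac{1}{9} \cdot 105 = -2 + \frac{35}{3} = \frac{29}{3} \approx 9.6667$)
$v{\left(C \right)} = C \left(1 + C\right)$
$k{\left(l \right)} = 90 \sqrt{l}$ ($k{\left(l \right)} = 9 \left(1 + 9\right) \sqrt{l} = 9 \cdot 10 \sqrt{l} = 90 \sqrt{l}$)
$\left(k{\left(-6 \right)} + f\right) + 88 = \left(90 \sqrt{-6} + \frac{29}{3}\right) + 88 = \left(90 i \sqrt{6} + \frac{29}{3}\right) + 88 = \left(\frac{29}{3} + 90 i \sqrt{6}\right) + 88 = \frac{293}{3} + 90 i \sqrt{6}$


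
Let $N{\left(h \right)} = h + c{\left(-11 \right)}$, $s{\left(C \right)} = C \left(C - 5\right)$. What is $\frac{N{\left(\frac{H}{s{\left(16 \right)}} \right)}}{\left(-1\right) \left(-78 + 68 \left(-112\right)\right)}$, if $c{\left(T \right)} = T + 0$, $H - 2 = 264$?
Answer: $- \frac{835}{677072} \approx -0.0012333$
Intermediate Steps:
$s{\left(C \right)} = C \left(-5 + C\right)$
$H = 266$ ($H = 2 + 264 = 266$)
$c{\left(T \right)} = T$
$N{\left(h \right)} = -11 + h$ ($N{\left(h \right)} = h - 11 = -11 + h$)
$\frac{N{\left(\frac{H}{s{\left(16 \right)}} \right)}}{\left(-1\right) \left(-78 + 68 \left(-112\right)\right)} = \frac{-11 + \frac{266}{16 \left(-5 + 16\right)}}{\left(-1\right) \left(-78 + 68 \left(-112\right)\right)} = \frac{-11 + \frac{266}{16 \cdot 11}}{\left(-1\right) \left(-78 - 7616\right)} = \frac{-11 + \frac{266}{176}}{\left(-1\right) \left(-7694\right)} = \frac{-11 + 266 \cdot \frac{1}{176}}{7694} = \left(-11 + \frac{133}{88}\right) \frac{1}{7694} = \left(- \frac{835}{88}\right) \frac{1}{7694} = - \frac{835}{677072}$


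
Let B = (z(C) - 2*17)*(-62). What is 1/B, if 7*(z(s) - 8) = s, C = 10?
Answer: 7/10664 ≈ 0.00065641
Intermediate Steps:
z(s) = 8 + s/7
B = 10664/7 (B = ((8 + (1/7)*10) - 2*17)*(-62) = ((8 + 10/7) - 34)*(-62) = (66/7 - 34)*(-62) = -172/7*(-62) = 10664/7 ≈ 1523.4)
1/B = 1/(10664/7) = 7/10664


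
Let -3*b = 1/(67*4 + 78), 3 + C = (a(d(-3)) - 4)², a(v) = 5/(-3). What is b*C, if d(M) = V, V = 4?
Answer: -131/4671 ≈ -0.028045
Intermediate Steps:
d(M) = 4
a(v) = -5/3 (a(v) = 5*(-⅓) = -5/3)
C = 262/9 (C = -3 + (-5/3 - 4)² = -3 + (-17/3)² = -3 + 289/9 = 262/9 ≈ 29.111)
b = -1/1038 (b = -1/(3*(67*4 + 78)) = -1/(3*(268 + 78)) = -⅓/346 = -⅓*1/346 = -1/1038 ≈ -0.00096339)
b*C = -1/1038*262/9 = -131/4671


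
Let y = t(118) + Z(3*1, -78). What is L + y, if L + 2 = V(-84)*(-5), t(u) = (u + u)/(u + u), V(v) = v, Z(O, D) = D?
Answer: 341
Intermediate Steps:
t(u) = 1 (t(u) = (2*u)/((2*u)) = (2*u)*(1/(2*u)) = 1)
y = -77 (y = 1 - 78 = -77)
L = 418 (L = -2 - 84*(-5) = -2 + 420 = 418)
L + y = 418 - 77 = 341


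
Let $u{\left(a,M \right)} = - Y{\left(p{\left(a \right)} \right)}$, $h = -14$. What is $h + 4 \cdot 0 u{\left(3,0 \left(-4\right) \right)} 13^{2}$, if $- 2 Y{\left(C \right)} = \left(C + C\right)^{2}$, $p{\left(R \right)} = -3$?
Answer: $-14$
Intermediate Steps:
$Y{\left(C \right)} = - 2 C^{2}$ ($Y{\left(C \right)} = - \frac{\left(C + C\right)^{2}}{2} = - \frac{\left(2 C\right)^{2}}{2} = - \frac{4 C^{2}}{2} = - 2 C^{2}$)
$u{\left(a,M \right)} = 18$ ($u{\left(a,M \right)} = - \left(-2\right) \left(-3\right)^{2} = - \left(-2\right) 9 = \left(-1\right) \left(-18\right) = 18$)
$h + 4 \cdot 0 u{\left(3,0 \left(-4\right) \right)} 13^{2} = -14 + 4 \cdot 0 \cdot 18 \cdot 13^{2} = -14 + 0 \cdot 18 \cdot 169 = -14 + 0 \cdot 169 = -14 + 0 = -14$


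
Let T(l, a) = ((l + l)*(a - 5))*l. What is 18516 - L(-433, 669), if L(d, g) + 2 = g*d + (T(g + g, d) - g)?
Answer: 1568562608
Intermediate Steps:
T(l, a) = 2*l²*(-5 + a) (T(l, a) = ((2*l)*(-5 + a))*l = (2*l*(-5 + a))*l = 2*l²*(-5 + a))
L(d, g) = -2 - g + d*g + 8*g²*(-5 + d) (L(d, g) = -2 + (g*d + (2*(g + g)²*(-5 + d) - g)) = -2 + (d*g + (2*(2*g)²*(-5 + d) - g)) = -2 + (d*g + (2*(4*g²)*(-5 + d) - g)) = -2 + (d*g + (8*g²*(-5 + d) - g)) = -2 + (d*g + (-g + 8*g²*(-5 + d))) = -2 + (-g + d*g + 8*g²*(-5 + d)) = -2 - g + d*g + 8*g²*(-5 + d))
18516 - L(-433, 669) = 18516 - (-2 - 1*669 - 433*669 + 8*669²*(-5 - 433)) = 18516 - (-2 - 669 - 289677 + 8*447561*(-438)) = 18516 - (-2 - 669 - 289677 - 1568253744) = 18516 - 1*(-1568544092) = 18516 + 1568544092 = 1568562608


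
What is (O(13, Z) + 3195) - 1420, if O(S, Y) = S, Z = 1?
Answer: 1788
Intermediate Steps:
(O(13, Z) + 3195) - 1420 = (13 + 3195) - 1420 = 3208 - 1420 = 1788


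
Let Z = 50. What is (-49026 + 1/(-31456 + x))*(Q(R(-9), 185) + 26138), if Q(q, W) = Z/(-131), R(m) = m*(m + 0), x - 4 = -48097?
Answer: -13353603996739700/10420919 ≈ -1.2814e+9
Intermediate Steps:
x = -48093 (x = 4 - 48097 = -48093)
R(m) = m² (R(m) = m*m = m²)
Q(q, W) = -50/131 (Q(q, W) = 50/(-131) = 50*(-1/131) = -50/131)
(-49026 + 1/(-31456 + x))*(Q(R(-9), 185) + 26138) = (-49026 + 1/(-31456 - 48093))*(-50/131 + 26138) = (-49026 + 1/(-79549))*(3424028/131) = (-49026 - 1/79549)*(3424028/131) = -3899969275/79549*3424028/131 = -13353603996739700/10420919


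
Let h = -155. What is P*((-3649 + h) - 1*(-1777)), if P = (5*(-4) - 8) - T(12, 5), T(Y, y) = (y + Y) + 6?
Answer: 103377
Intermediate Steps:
T(Y, y) = 6 + Y + y (T(Y, y) = (Y + y) + 6 = 6 + Y + y)
P = -51 (P = (5*(-4) - 8) - (6 + 12 + 5) = (-20 - 8) - 1*23 = -28 - 23 = -51)
P*((-3649 + h) - 1*(-1777)) = -51*((-3649 - 155) - 1*(-1777)) = -51*(-3804 + 1777) = -51*(-2027) = 103377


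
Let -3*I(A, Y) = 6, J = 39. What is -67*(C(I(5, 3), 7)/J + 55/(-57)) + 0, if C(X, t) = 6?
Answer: 40267/741 ≈ 54.341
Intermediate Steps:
I(A, Y) = -2 (I(A, Y) = -⅓*6 = -2)
-67*(C(I(5, 3), 7)/J + 55/(-57)) + 0 = -67*(6/39 + 55/(-57)) + 0 = -67*(6*(1/39) + 55*(-1/57)) + 0 = -67*(2/13 - 55/57) + 0 = -67*(-601/741) + 0 = 40267/741 + 0 = 40267/741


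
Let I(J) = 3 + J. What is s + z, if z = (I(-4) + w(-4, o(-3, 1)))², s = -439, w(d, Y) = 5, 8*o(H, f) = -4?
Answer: -423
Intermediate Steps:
o(H, f) = -½ (o(H, f) = (⅛)*(-4) = -½)
z = 16 (z = ((3 - 4) + 5)² = (-1 + 5)² = 4² = 16)
s + z = -439 + 16 = -423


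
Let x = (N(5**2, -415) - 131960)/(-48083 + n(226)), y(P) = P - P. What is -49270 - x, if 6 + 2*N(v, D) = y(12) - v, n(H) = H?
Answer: -4716092731/95714 ≈ -49273.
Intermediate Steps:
y(P) = 0
N(v, D) = -3 - v/2 (N(v, D) = -3 + (0 - v)/2 = -3 + (-v)/2 = -3 - v/2)
x = 263951/95714 (x = ((-3 - 1/2*5**2) - 131960)/(-48083 + 226) = ((-3 - 1/2*25) - 131960)/(-47857) = ((-3 - 25/2) - 131960)*(-1/47857) = (-31/2 - 131960)*(-1/47857) = -263951/2*(-1/47857) = 263951/95714 ≈ 2.7577)
-49270 - x = -49270 - 1*263951/95714 = -49270 - 263951/95714 = -4716092731/95714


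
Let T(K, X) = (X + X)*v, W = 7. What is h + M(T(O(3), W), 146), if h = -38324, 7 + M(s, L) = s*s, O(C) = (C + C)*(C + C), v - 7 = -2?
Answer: -33431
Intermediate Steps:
v = 5 (v = 7 - 2 = 5)
O(C) = 4*C**2 (O(C) = (2*C)*(2*C) = 4*C**2)
T(K, X) = 10*X (T(K, X) = (X + X)*5 = (2*X)*5 = 10*X)
M(s, L) = -7 + s**2 (M(s, L) = -7 + s*s = -7 + s**2)
h + M(T(O(3), W), 146) = -38324 + (-7 + (10*7)**2) = -38324 + (-7 + 70**2) = -38324 + (-7 + 4900) = -38324 + 4893 = -33431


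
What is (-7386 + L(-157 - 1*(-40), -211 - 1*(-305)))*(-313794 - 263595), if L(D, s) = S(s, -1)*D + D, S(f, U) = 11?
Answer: 5075249310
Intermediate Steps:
L(D, s) = 12*D (L(D, s) = 11*D + D = 12*D)
(-7386 + L(-157 - 1*(-40), -211 - 1*(-305)))*(-313794 - 263595) = (-7386 + 12*(-157 - 1*(-40)))*(-313794 - 263595) = (-7386 + 12*(-157 + 40))*(-577389) = (-7386 + 12*(-117))*(-577389) = (-7386 - 1404)*(-577389) = -8790*(-577389) = 5075249310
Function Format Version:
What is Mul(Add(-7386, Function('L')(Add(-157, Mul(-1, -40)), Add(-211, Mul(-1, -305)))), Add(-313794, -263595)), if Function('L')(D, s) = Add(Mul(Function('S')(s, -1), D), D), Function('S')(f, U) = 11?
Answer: 5075249310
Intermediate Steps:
Function('L')(D, s) = Mul(12, D) (Function('L')(D, s) = Add(Mul(11, D), D) = Mul(12, D))
Mul(Add(-7386, Function('L')(Add(-157, Mul(-1, -40)), Add(-211, Mul(-1, -305)))), Add(-313794, -263595)) = Mul(Add(-7386, Mul(12, Add(-157, Mul(-1, -40)))), Add(-313794, -263595)) = Mul(Add(-7386, Mul(12, Add(-157, 40))), -577389) = Mul(Add(-7386, Mul(12, -117)), -577389) = Mul(Add(-7386, -1404), -577389) = Mul(-8790, -577389) = 5075249310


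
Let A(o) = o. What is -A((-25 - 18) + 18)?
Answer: 25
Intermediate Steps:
-A((-25 - 18) + 18) = -((-25 - 18) + 18) = -(-43 + 18) = -1*(-25) = 25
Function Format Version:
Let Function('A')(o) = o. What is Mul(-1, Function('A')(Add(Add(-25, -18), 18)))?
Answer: 25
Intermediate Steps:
Mul(-1, Function('A')(Add(Add(-25, -18), 18))) = Mul(-1, Add(Add(-25, -18), 18)) = Mul(-1, Add(-43, 18)) = Mul(-1, -25) = 25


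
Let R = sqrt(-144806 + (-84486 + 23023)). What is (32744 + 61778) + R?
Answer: 94522 + I*sqrt(206269) ≈ 94522.0 + 454.17*I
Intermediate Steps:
R = I*sqrt(206269) (R = sqrt(-144806 - 61463) = sqrt(-206269) = I*sqrt(206269) ≈ 454.17*I)
(32744 + 61778) + R = (32744 + 61778) + I*sqrt(206269) = 94522 + I*sqrt(206269)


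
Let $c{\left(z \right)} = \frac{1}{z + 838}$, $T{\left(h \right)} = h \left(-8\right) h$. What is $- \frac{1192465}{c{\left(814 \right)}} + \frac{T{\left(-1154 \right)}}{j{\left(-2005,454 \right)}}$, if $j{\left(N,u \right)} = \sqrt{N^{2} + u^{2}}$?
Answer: $-1969952180 - \frac{10653728 \sqrt{4226141}}{4226141} \approx -1.97 \cdot 10^{9}$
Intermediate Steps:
$T{\left(h \right)} = - 8 h^{2}$ ($T{\left(h \right)} = - 8 h h = - 8 h^{2}$)
$c{\left(z \right)} = \frac{1}{838 + z}$
$- \frac{1192465}{c{\left(814 \right)}} + \frac{T{\left(-1154 \right)}}{j{\left(-2005,454 \right)}} = - \frac{1192465}{\frac{1}{838 + 814}} + \frac{\left(-8\right) \left(-1154\right)^{2}}{\sqrt{\left(-2005\right)^{2} + 454^{2}}} = - \frac{1192465}{\frac{1}{1652}} + \frac{\left(-8\right) 1331716}{\sqrt{4020025 + 206116}} = - 1192465 \frac{1}{\frac{1}{1652}} - \frac{10653728}{\sqrt{4226141}} = \left(-1192465\right) 1652 - 10653728 \frac{\sqrt{4226141}}{4226141} = -1969952180 - \frac{10653728 \sqrt{4226141}}{4226141}$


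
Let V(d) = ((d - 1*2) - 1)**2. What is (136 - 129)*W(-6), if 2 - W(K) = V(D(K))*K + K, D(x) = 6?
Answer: 434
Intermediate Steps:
V(d) = (-3 + d)**2 (V(d) = ((d - 2) - 1)**2 = ((-2 + d) - 1)**2 = (-3 + d)**2)
W(K) = 2 - 10*K (W(K) = 2 - ((-3 + 6)**2*K + K) = 2 - (3**2*K + K) = 2 - (9*K + K) = 2 - 10*K)
(136 - 129)*W(-6) = (136 - 129)*(2 - 10*(-6)) = 7*(2 + 60) = 7*62 = 434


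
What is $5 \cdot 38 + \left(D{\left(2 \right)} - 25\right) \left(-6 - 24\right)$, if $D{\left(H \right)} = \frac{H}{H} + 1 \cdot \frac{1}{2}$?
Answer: $895$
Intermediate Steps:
$D{\left(H \right)} = \frac{3}{2}$ ($D{\left(H \right)} = 1 + 1 \cdot \frac{1}{2} = 1 + \frac{1}{2} = \frac{3}{2}$)
$5 \cdot 38 + \left(D{\left(2 \right)} - 25\right) \left(-6 - 24\right) = 5 \cdot 38 + \left(\frac{3}{2} - 25\right) \left(-6 - 24\right) = 190 - -705 = 190 + 705 = 895$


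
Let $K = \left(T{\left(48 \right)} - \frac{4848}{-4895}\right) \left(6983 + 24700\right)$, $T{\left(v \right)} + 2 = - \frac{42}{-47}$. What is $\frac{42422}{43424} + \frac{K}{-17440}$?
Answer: $\frac{3233173942877}{2722368347600} \approx 1.1876$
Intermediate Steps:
$T{\left(v \right)} = - \frac{52}{47}$ ($T{\left(v \right)} = -2 - \frac{42}{-47} = -2 - - \frac{42}{47} = -2 + \frac{42}{47} = - \frac{52}{47}$)
$K = - \frac{845429172}{230065}$ ($K = \left(- \frac{52}{47} - \frac{4848}{-4895}\right) \left(6983 + 24700\right) = \left(- \frac{52}{47} - - \frac{4848}{4895}\right) 31683 = \left(- \frac{52}{47} + \frac{4848}{4895}\right) 31683 = \left(- \frac{26684}{230065}\right) 31683 = - \frac{845429172}{230065} \approx -3674.7$)
$\frac{42422}{43424} + \frac{K}{-17440} = \frac{42422}{43424} - \frac{845429172}{230065 \left(-17440\right)} = 42422 \cdot \frac{1}{43424} - - \frac{211357293}{1003083400} = \frac{21211}{21712} + \frac{211357293}{1003083400} = \frac{3233173942877}{2722368347600}$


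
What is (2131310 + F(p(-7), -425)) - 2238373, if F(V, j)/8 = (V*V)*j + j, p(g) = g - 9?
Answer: -980863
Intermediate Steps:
p(g) = -9 + g
F(V, j) = 8*j + 8*j*V**2 (F(V, j) = 8*((V*V)*j + j) = 8*(V**2*j + j) = 8*(j*V**2 + j) = 8*(j + j*V**2) = 8*j + 8*j*V**2)
(2131310 + F(p(-7), -425)) - 2238373 = (2131310 + 8*(-425)*(1 + (-9 - 7)**2)) - 2238373 = (2131310 + 8*(-425)*(1 + (-16)**2)) - 2238373 = (2131310 + 8*(-425)*(1 + 256)) - 2238373 = (2131310 + 8*(-425)*257) - 2238373 = (2131310 - 873800) - 2238373 = 1257510 - 2238373 = -980863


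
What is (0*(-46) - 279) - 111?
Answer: -390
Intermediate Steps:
(0*(-46) - 279) - 111 = (0 - 279) - 111 = -279 - 111 = -390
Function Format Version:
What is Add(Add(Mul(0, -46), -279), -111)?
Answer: -390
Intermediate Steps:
Add(Add(Mul(0, -46), -279), -111) = Add(Add(0, -279), -111) = Add(-279, -111) = -390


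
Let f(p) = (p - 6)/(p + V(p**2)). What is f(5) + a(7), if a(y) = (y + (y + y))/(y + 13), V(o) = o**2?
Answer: 1321/1260 ≈ 1.0484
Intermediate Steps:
a(y) = 3*y/(13 + y) (a(y) = (y + 2*y)/(13 + y) = (3*y)/(13 + y) = 3*y/(13 + y))
f(p) = (-6 + p)/(p + p**4) (f(p) = (p - 6)/(p + (p**2)**2) = (-6 + p)/(p + p**4))
f(5) + a(7) = (-6 + 5)/(5 + 5**4) + 3*7/(13 + 7) = -1/(5 + 625) + 3*7/20 = -1/630 + 3*7*(1/20) = (1/630)*(-1) + 21/20 = -1/630 + 21/20 = 1321/1260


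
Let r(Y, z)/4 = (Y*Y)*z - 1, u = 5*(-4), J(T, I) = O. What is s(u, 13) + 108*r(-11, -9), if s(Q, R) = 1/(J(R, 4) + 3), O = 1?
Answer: -1883519/4 ≈ -4.7088e+5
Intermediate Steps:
J(T, I) = 1
u = -20
r(Y, z) = -4 + 4*z*Y**2 (r(Y, z) = 4*((Y*Y)*z - 1) = 4*(Y**2*z - 1) = 4*(z*Y**2 - 1) = 4*(-1 + z*Y**2) = -4 + 4*z*Y**2)
s(Q, R) = 1/4 (s(Q, R) = 1/(1 + 3) = 1/4)
s(u, 13) + 108*r(-11, -9) = 1/4 + 108*(-4 + 4*(-9)*(-11)**2) = 1/4 + 108*(-4 + 4*(-9)*121) = 1/4 + 108*(-4 - 4356) = 1/4 + 108*(-4360) = 1/4 - 470880 = -1883519/4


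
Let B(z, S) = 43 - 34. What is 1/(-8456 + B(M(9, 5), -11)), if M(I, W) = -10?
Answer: -1/8447 ≈ -0.00011839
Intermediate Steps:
B(z, S) = 9
1/(-8456 + B(M(9, 5), -11)) = 1/(-8456 + 9) = 1/(-8447) = -1/8447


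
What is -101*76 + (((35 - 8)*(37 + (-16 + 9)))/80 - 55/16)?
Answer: -122709/16 ≈ -7669.3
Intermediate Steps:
-101*76 + (((35 - 8)*(37 + (-16 + 9)))/80 - 55/16) = -7676 + ((27*(37 - 7))*(1/80) - 55*1/16) = -7676 + ((27*30)*(1/80) - 55/16) = -7676 + (810*(1/80) - 55/16) = -7676 + (81/8 - 55/16) = -7676 + 107/16 = -122709/16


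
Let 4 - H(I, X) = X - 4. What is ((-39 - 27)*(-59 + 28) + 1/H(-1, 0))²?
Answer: 267944161/64 ≈ 4.1866e+6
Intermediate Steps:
H(I, X) = 8 - X (H(I, X) = 4 - (X - 4) = 4 - (-4 + X) = 4 + (4 - X) = 8 - X)
((-39 - 27)*(-59 + 28) + 1/H(-1, 0))² = ((-39 - 27)*(-59 + 28) + 1/(8 - 1*0))² = (-66*(-31) + 1/(8 + 0))² = (2046 + 1/8)² = (2046 + ⅛)² = (16369/8)² = 267944161/64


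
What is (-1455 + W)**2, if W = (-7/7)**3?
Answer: 2119936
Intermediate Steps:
W = -1 (W = (-7*1/7)**3 = (-1)**3 = -1)
(-1455 + W)**2 = (-1455 - 1)**2 = (-1456)**2 = 2119936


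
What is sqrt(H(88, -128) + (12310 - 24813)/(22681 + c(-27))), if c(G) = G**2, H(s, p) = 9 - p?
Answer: 3*sqrt(8309683830)/23410 ≈ 11.682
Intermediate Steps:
sqrt(H(88, -128) + (12310 - 24813)/(22681 + c(-27))) = sqrt((9 - 1*(-128)) + (12310 - 24813)/(22681 + (-27)**2)) = sqrt((9 + 128) - 12503/(22681 + 729)) = sqrt(137 - 12503/23410) = sqrt(3194667/23410) = 3*sqrt(8309683830)/23410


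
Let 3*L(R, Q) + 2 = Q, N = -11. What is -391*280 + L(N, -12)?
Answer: -328454/3 ≈ -1.0948e+5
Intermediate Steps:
L(R, Q) = -2/3 + Q/3
-391*280 + L(N, -12) = -391*280 + (-2/3 + (1/3)*(-12)) = -109480 + (-2/3 - 4) = -109480 - 14/3 = -328454/3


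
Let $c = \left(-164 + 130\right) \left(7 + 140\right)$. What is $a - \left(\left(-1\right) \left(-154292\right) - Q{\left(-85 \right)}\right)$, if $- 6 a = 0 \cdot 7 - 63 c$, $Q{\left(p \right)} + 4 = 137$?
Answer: $-206638$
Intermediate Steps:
$Q{\left(p \right)} = 133$ ($Q{\left(p \right)} = -4 + 137 = 133$)
$c = -4998$ ($c = \left(-34\right) 147 = -4998$)
$a = -52479$ ($a = - \frac{0 \cdot 7 - -314874}{6} = - \frac{0 + 314874}{6} = \left(- \frac{1}{6}\right) 314874 = -52479$)
$a - \left(\left(-1\right) \left(-154292\right) - Q{\left(-85 \right)}\right) = -52479 - \left(\left(-1\right) \left(-154292\right) - 133\right) = -52479 - \left(154292 - 133\right) = -52479 - 154159 = -206638$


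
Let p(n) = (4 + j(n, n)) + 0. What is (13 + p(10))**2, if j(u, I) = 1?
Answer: 324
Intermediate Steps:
p(n) = 5 (p(n) = (4 + 1) + 0 = 5 + 0 = 5)
(13 + p(10))**2 = (13 + 5)**2 = 18**2 = 324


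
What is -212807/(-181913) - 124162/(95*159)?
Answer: -19372232171/2747795865 ≈ -7.0501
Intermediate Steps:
-212807/(-181913) - 124162/(95*159) = -212807*(-1/181913) - 124162/15105 = 212807/181913 - 124162*1/15105 = 212807/181913 - 124162/15105 = -19372232171/2747795865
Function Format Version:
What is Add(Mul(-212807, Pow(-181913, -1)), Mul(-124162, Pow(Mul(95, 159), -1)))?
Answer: Rational(-19372232171, 2747795865) ≈ -7.0501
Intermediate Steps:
Add(Mul(-212807, Pow(-181913, -1)), Mul(-124162, Pow(Mul(95, 159), -1))) = Add(Mul(-212807, Rational(-1, 181913)), Mul(-124162, Pow(15105, -1))) = Add(Rational(212807, 181913), Mul(-124162, Rational(1, 15105))) = Add(Rational(212807, 181913), Rational(-124162, 15105)) = Rational(-19372232171, 2747795865)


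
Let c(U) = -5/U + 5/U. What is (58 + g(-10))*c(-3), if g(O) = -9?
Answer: 0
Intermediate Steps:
c(U) = 0
(58 + g(-10))*c(-3) = (58 - 9)*0 = 49*0 = 0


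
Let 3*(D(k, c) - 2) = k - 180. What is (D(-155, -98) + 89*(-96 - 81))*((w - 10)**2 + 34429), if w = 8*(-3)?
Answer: -1693418980/3 ≈ -5.6447e+8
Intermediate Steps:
D(k, c) = -58 + k/3 (D(k, c) = 2 + (k - 180)/3 = 2 + (-180 + k)/3 = 2 + (-60 + k/3) = -58 + k/3)
w = -24
(D(-155, -98) + 89*(-96 - 81))*((w - 10)**2 + 34429) = ((-58 + (1/3)*(-155)) + 89*(-96 - 81))*((-24 - 10)**2 + 34429) = ((-58 - 155/3) + 89*(-177))*((-34)**2 + 34429) = (-329/3 - 15753)*(1156 + 34429) = -47588/3*35585 = -1693418980/3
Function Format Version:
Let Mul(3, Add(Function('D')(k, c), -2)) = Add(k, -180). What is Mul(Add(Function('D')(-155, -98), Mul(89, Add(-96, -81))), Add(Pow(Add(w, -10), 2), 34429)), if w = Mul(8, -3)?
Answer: Rational(-1693418980, 3) ≈ -5.6447e+8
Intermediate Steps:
Function('D')(k, c) = Add(-58, Mul(Rational(1, 3), k)) (Function('D')(k, c) = Add(2, Mul(Rational(1, 3), Add(k, -180))) = Add(2, Mul(Rational(1, 3), Add(-180, k))) = Add(2, Add(-60, Mul(Rational(1, 3), k))) = Add(-58, Mul(Rational(1, 3), k)))
w = -24
Mul(Add(Function('D')(-155, -98), Mul(89, Add(-96, -81))), Add(Pow(Add(w, -10), 2), 34429)) = Mul(Add(Add(-58, Mul(Rational(1, 3), -155)), Mul(89, Add(-96, -81))), Add(Pow(Add(-24, -10), 2), 34429)) = Mul(Add(Add(-58, Rational(-155, 3)), Mul(89, -177)), Add(Pow(-34, 2), 34429)) = Mul(Add(Rational(-329, 3), -15753), Add(1156, 34429)) = Mul(Rational(-47588, 3), 35585) = Rational(-1693418980, 3)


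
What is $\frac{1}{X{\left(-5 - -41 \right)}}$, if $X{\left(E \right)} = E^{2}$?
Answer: $\frac{1}{1296} \approx 0.0007716$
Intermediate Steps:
$\frac{1}{X{\left(-5 - -41 \right)}} = \frac{1}{\left(-5 - -41\right)^{2}} = \frac{1}{\left(-5 + 41\right)^{2}} = \frac{1}{36^{2}} = \frac{1}{1296}$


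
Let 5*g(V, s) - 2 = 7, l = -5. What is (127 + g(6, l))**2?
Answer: 414736/25 ≈ 16589.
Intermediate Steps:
g(V, s) = 9/5 (g(V, s) = 2/5 + (1/5)*7 = 2/5 + 7/5 = 9/5)
(127 + g(6, l))**2 = (127 + 9/5)**2 = (644/5)**2 = 414736/25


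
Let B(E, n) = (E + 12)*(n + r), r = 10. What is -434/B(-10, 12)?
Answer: -217/22 ≈ -9.8636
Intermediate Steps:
B(E, n) = (10 + n)*(12 + E) (B(E, n) = (E + 12)*(n + 10) = (12 + E)*(10 + n) = (10 + n)*(12 + E))
-434/B(-10, 12) = -434/(120 + 10*(-10) + 12*12 - 10*12) = -434/(120 - 100 + 144 - 120) = -434/44 = (1/44)*(-434) = -217/22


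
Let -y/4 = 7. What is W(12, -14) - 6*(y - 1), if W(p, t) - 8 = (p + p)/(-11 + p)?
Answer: 206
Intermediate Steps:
y = -28 (y = -4*7 = -28)
W(p, t) = 8 + 2*p/(-11 + p) (W(p, t) = 8 + (p + p)/(-11 + p) = 8 + (2*p)/(-11 + p) = 8 + 2*p/(-11 + p))
W(12, -14) - 6*(y - 1) = 2*(-44 + 5*12)/(-11 + 12) - 6*(-28 - 1) = 2*(-44 + 60)/1 - 6*(-29) = 2*1*16 - 1*(-174) = 32 + 174 = 206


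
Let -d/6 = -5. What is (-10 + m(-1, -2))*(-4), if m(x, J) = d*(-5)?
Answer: 640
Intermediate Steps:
d = 30 (d = -6*(-5) = 30)
m(x, J) = -150 (m(x, J) = 30*(-5) = -150)
(-10 + m(-1, -2))*(-4) = (-10 - 150)*(-4) = -160*(-4) = 640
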